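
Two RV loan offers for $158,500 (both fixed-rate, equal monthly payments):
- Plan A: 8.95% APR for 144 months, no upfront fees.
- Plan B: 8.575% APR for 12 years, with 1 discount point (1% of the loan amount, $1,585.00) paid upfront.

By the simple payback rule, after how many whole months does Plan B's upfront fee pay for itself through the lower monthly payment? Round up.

Plan A: at 8.95% the monthly rate is 0.0074583, so the payment is 158,500 × 0.0074583 / (1 − 1.0074583^−144) = $1,799.32.
Plan B: at 8.575% the monthly rate is 0.0071458, so the payment is 158,500 × 0.0071458 / (1 − 1.0071458^−144) = $1,766.05.
Monthly savings = $1,799.32 − $1,766.05 = $33.27.
Break-even = $1,585.00 / $33.27 = 47.64 → 48 months.

48 months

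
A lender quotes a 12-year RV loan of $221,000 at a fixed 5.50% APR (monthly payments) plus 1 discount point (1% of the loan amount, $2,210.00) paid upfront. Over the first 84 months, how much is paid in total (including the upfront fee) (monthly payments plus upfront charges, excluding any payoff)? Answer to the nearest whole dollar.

Monthly rate = 5.5%/12 = 0.0045833; payment = 221,000 × 0.0045833 / (1 − (1+0.0045833)^−144) = $2,099.88.
Total outlay = 84 × $2,099.88 + $2,210.00 = $178,599.92.

$178,600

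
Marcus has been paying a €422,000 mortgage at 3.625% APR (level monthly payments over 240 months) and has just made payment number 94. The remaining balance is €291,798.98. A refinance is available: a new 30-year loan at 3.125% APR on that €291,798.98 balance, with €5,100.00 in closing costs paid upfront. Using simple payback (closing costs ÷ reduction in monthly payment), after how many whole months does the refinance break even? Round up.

Current payment = 422,000 × 3.625%/12 / (1 − (1+0.0030208)^−240) = €2,474.62.
Refinanced payment = 291,798.98 × 0.0026042 / (1 − (1+0.0026042)^−360) = €1,250.00.
Monthly savings = €2,474.62 − €1,250.00 = €1,224.62.
Break-even = €5,100.00 / €1,224.62 = 4.16 → 5 months.

5 months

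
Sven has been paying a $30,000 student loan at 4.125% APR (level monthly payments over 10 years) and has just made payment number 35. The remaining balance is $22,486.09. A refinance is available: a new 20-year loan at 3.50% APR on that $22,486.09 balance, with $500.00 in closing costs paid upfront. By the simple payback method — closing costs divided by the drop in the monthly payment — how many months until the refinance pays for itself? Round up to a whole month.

Current payment = 30,000 × 4.125%/12 / (1 − (1+0.0034375)^−120) = $305.52.
Refinanced payment = 22,486.09 × 0.0029167 / (1 − (1+0.0029167)^−240) = $130.41.
Monthly savings = $305.52 − $130.41 = $175.11.
Break-even = $500.00 / $175.11 = 2.86 → 3 months.

3 months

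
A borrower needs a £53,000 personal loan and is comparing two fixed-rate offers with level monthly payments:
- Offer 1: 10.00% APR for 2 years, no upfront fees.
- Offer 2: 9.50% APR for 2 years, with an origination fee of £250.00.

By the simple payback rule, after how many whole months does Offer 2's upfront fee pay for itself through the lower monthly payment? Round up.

21 months

Offer 1: at 10.00% the monthly rate is 0.0083333, so the payment is 53,000 × 0.0083333 / (1 − 1.0083333^−24) = £2,445.68.
Offer 2: monthly rate = 9.5%/12 = 0.0079167; payment = 53,000 × 0.0079167 / (1 − (1+0.0079167)^−24) = £2,433.47.
Monthly savings = £2,445.68 − £2,433.47 = £12.21.
Break-even = £250.00 / £12.21 = 20.48 → 21 months.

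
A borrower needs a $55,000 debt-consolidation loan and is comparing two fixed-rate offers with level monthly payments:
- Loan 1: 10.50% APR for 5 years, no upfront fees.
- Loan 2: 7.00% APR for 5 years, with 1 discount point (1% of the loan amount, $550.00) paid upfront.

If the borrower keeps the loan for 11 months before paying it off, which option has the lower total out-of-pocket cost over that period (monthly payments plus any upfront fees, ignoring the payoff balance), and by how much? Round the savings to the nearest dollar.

Loan 2 by $474

Loan 1: at 10.50% the monthly rate is 0.0087500, so the payment is 55,000 × 0.0087500 / (1 − 1.0087500^−60) = $1,182.16.
Loan 2: monthly rate = 7%/12 = 0.0058333; payment = 55,000 × 0.0058333 / (1 − (1+0.0058333)^−60) = $1,089.07.
Over 11 months: Loan 1 costs 11 × $1,182.16 = $13,003.76; Loan 2 costs 11 × $1,089.07 + $550.00 = $12,529.77.
Loan 2 is cheaper by $13,003.76 − $12,529.77 = $473.99.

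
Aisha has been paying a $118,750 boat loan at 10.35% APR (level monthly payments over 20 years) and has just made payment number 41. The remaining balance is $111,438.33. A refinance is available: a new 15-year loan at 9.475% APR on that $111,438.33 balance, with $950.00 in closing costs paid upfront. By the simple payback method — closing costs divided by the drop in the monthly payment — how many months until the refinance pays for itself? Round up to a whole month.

Current payment = 118,750 × 10.35%/12 / (1 − (1+0.0086250)^−240) = $1,173.64.
Refinanced payment = 111,438.33 × 0.0078958 / (1 − (1+0.0078958)^−180) = $1,161.99.
Monthly savings = $1,173.64 − $1,161.99 = $11.65.
Break-even = $950.00 / $11.65 = 81.55 → 82 months.

82 months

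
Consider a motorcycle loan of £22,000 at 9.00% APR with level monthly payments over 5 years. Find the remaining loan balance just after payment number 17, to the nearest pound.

£16,732

With monthly rate i = 9%/12 = 0.0075000, the balance after k of n payments is P · [(1+i)^n − (1+i)^k] / [(1+i)^n − 1].
(1+0.0075000)^60 = 1.56568103 and (1+0.0075000)^17 = 1.13544455, so the balance is 22,000 × (1.56568103 − 1.13544455) / (1.56568103 − 1) = £16,732.40.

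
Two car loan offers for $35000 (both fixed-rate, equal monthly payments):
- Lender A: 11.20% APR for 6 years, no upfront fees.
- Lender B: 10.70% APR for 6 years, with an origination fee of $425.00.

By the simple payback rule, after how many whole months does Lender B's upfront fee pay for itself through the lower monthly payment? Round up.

48 months

Lender A: at 11.20% the monthly rate is 0.0093333, so the payment is 35,000 × 0.0093333 / (1 − 1.0093333^−72) = $669.78.
Lender B: monthly rate = 10.7%/12 = 0.0089167; payment = 35,000 × 0.0089167 / (1 − (1+0.0089167)^−72) = $660.83.
Monthly savings = $669.78 − $660.83 = $8.95.
Break-even = $425.00 / $8.95 = 47.49 → 48 months.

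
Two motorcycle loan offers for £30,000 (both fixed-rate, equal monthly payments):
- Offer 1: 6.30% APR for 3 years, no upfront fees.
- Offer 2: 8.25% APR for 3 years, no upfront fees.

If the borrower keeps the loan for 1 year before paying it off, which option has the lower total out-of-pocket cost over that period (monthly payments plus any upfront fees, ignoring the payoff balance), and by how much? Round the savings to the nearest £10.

Offer 1 by £320

Offer 1: at 6.30% the monthly rate is 0.0052500, so the payment is 30,000 × 0.0052500 / (1 − 1.0052500^−36) = £916.74.
Offer 2: at 8.25% the monthly rate is 0.0068750, so the payment is 30,000 × 0.0068750 / (1 − 1.0068750^−36) = £943.55.
Over 12 months: Offer 1 costs 12 × £916.74 = £11,000.88; Offer 2 costs 12 × £943.55 = £11,322.60.
Offer 1 is cheaper by £11,322.60 − £11,000.88 = £321.72.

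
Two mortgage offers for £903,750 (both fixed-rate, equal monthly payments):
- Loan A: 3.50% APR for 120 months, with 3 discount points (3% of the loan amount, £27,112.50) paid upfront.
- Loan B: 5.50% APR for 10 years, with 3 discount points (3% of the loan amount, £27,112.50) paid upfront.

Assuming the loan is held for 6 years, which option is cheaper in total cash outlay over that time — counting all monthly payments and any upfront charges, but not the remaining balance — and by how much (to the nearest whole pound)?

Loan A by £62,730

Loan A: at 3.50% the monthly rate is 0.0029167, so the payment is 903,750 × 0.0029167 / (1 − 1.0029167^−120) = £8,936.81.
Loan B: monthly rate = 5.5%/12 = 0.0045833; payment = 903,750 × 0.0045833 / (1 − (1+0.0045833)^−120) = £9,808.06.
Over 72 months: Loan A costs 72 × £8,936.81 + £27,112.50 = £670,562.82; Loan B costs 72 × £9,808.06 + £27,112.50 = £733,292.82.
Loan A is cheaper by £733,292.82 − £670,562.82 = £62,730.00.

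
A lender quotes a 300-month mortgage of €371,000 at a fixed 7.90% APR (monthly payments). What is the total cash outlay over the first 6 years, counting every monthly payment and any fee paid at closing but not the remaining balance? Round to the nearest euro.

€204,401

At 7.90% the monthly rate is 0.0065833, so the payment is 371,000 × 0.0065833 / (1 − 1.0065833^−300) = €2,838.90.
Total outlay = 72 × €2,838.90 = €204,400.80.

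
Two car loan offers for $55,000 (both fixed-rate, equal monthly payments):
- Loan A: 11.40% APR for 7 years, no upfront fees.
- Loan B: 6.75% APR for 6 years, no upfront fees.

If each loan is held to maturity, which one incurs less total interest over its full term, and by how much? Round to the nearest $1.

Loan B by $13,041

Loan A: monthly rate = 11.4%/12 = 0.0095000; payment = 55,000 × 0.0095000 / (1 − (1+0.0095000)^−84) = $953.34.
Total interest on Loan A = 84 × $953.34 − $55,000 = $25,080.56.
Loan B: monthly rate = 6.75%/12 = 0.0056250; payment = 55,000 × 0.0056250 / (1 − (1+0.0056250)^−72) = $931.11.
Total interest on Loan B = 72 × $931.11 − $55,000 = $12,039.92.
Loan B is lower by $13,040.64.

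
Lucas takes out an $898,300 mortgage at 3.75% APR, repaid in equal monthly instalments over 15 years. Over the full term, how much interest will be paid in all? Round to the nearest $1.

Monthly rate = 3.75%/12 = 0.0031250; payment = 898,300 × 0.0031250 / (1 − (1+0.0031250)^−180) = $6,532.64.
Total paid = 180 × $6,532.64 = $1,175,875.20; interest = $1,175,875.20 − $898,300 = $277,575.20.

$277,575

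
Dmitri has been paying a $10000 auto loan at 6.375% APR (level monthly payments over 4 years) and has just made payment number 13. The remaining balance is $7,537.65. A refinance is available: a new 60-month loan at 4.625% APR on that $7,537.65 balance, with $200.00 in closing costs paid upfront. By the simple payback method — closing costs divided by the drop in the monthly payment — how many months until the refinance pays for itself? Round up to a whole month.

Current payment = 10,000 × 6.375%/12 / (1 − (1+0.0053125)^−48) = $236.57.
Refinanced payment = 7,537.65 × 0.0038542 / (1 − (1+0.0038542)^−60) = $140.95.
Monthly savings = $236.57 − $140.95 = $95.62.
Break-even = $200.00 / $95.62 = 2.09 → 3 months.

3 months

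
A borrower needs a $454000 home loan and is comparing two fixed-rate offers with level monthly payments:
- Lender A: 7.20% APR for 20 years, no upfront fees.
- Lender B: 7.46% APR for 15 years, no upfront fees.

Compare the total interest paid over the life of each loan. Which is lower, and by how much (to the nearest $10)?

Lender B by $102,200

Lender A: at 7.20% the monthly rate is 0.0060000, so the payment is 454,000 × 0.0060000 / (1 − 1.0060000^−240) = $3,574.57.
Total interest on Lender A = 240 × $3,574.57 − $454,000 = $403,896.80.
Lender B: at 7.46% the monthly rate is 0.0062167, so the payment is 454,000 × 0.0062167 / (1 − 1.0062167^−180) = $4,198.32.
Total interest on Lender B = 180 × $4,198.32 − $454,000 = $301,697.60.
Lender B is lower by $102,199.20.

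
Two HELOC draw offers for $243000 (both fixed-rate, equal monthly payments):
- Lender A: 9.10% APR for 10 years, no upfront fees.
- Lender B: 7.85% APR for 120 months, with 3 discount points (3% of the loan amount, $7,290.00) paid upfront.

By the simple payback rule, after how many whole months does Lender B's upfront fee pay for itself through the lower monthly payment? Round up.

45 months

Lender A: monthly rate = 9.1%/12 = 0.0075833; payment = 243,000 × 0.0075833 / (1 − (1+0.0075833)^−120) = $3,091.39.
Lender B: at 7.85% the monthly rate is 0.0065417, so the payment is 243,000 × 0.0065417 / (1 − 1.0065417^−120) = $2,929.04.
Monthly savings = $3,091.39 − $2,929.04 = $162.35.
Break-even = $7,290.00 / $162.35 = 44.90 → 45 months.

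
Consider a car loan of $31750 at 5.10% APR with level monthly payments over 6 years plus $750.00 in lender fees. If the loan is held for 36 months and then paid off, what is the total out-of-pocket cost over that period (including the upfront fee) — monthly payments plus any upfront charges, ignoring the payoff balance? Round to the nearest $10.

Monthly rate = 5.1%/12 = 0.0042500; payment = 31,750 × 0.0042500 / (1 − (1+0.0042500)^−72) = $512.81.
Total outlay = 36 × $512.81 + $750.00 = $19,211.16.

$19,210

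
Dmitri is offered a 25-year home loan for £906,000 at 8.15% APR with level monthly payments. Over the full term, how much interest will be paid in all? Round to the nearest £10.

Monthly rate = 8.15%/12 = 0.0067917; payment = 906,000 × 0.0067917 / (1 − (1+0.0067917)^−300) = £7,082.92.
Total paid = 300 × £7,082.92 = £2,124,876.00; interest = £2,124,876.00 − £906,000 = £1,218,876.00.

£1,218,880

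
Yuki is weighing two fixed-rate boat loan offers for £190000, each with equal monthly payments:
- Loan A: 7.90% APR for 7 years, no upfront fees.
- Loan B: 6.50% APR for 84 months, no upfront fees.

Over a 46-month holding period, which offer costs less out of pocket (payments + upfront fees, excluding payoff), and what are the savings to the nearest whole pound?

Loan A: at 7.90% the monthly rate is 0.0065833, so the payment is 190,000 × 0.0065833 / (1 − 1.0065833^−84) = £2,951.92.
Loan B: monthly rate = 6.5%/12 = 0.0054167; payment = 190,000 × 0.0054167 / (1 − (1+0.0054167)^−84) = £2,821.39.
Over 46 months: Loan A costs 46 × £2,951.92 = £135,788.32; Loan B costs 46 × £2,821.39 = £129,783.94.
Loan B is cheaper by £135,788.32 − £129,783.94 = £6,004.38.

Loan B by £6,004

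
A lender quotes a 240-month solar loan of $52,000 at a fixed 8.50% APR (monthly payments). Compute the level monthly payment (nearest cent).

$451.27

At 8.50% the monthly rate is 0.0070833, so the payment is 52,000 × 0.0070833 / (1 − 1.0070833^−240) = $451.27.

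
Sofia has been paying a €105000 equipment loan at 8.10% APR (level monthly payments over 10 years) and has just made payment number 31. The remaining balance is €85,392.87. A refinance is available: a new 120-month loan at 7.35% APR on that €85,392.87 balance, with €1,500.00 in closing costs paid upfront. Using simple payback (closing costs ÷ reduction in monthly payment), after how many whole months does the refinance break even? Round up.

Current payment = 105,000 × 8.1%/12 / (1 − (1+0.0067500)^−120) = €1,279.49.
Refinanced payment = 85,392.87 × 0.0061250 / (1 − (1+0.0061250)^−120) = €1,006.96.
Monthly savings = €1,279.49 − €1,006.96 = €272.53.
Break-even = €1,500.00 / €272.53 = 5.50 → 6 months.

6 months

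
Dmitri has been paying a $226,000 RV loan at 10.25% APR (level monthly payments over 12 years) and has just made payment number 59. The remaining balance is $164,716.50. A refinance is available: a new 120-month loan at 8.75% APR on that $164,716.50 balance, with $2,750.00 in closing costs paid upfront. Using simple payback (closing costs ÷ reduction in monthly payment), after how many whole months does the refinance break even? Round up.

5 months

Current payment = 226,000 × 10.25%/12 / (1 − (1+0.0085417)^−144) = $2,733.62.
Refinanced payment = 164,716.50 × 0.0072917 / (1 − (1+0.0072917)^−120) = $2,064.34.
Monthly savings = $2,733.62 − $2,064.34 = $669.28.
Break-even = $2,750.00 / $669.28 = 4.11 → 5 months.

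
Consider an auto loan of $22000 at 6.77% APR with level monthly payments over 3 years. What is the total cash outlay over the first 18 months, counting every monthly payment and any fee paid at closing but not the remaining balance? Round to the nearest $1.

Monthly rate = 6.77%/12 = 0.0056417; payment = 22,000 × 0.0056417 / (1 − (1+0.0056417)^−36) = $676.99.
Total outlay = 18 × $676.99 = $12,185.82.

$12,186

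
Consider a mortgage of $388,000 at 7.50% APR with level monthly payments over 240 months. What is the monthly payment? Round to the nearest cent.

$3,125.70

Monthly rate = 7.5%/12 = 0.0062500; payment = 388,000 × 0.0062500 / (1 − (1+0.0062500)^−240) = $3,125.70.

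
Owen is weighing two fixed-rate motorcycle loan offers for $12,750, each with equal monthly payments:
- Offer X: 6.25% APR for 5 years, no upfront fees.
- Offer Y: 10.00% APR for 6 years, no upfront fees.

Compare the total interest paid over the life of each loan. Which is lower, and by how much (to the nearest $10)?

Offer X: monthly rate = 6.25%/12 = 0.0052083; payment = 12,750 × 0.0052083 / (1 − (1+0.0052083)^−60) = $247.98.
Total interest on Offer X = 60 × $247.98 − $12,750 = $2,128.80.
Offer Y: at 10.00% the monthly rate is 0.0083333, so the payment is 12,750 × 0.0083333 / (1 − 1.0083333^−72) = $236.20.
Total interest on Offer Y = 72 × $236.20 − $12,750 = $4,256.40.
Offer X is lower by $2,127.60.

Offer X by $2,130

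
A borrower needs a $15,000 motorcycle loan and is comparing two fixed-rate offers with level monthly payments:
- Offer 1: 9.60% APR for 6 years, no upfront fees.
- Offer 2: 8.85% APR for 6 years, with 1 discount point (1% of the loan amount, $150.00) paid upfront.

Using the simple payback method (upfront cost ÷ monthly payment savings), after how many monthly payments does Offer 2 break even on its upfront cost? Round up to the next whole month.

Offer 1: at 9.60% the monthly rate is 0.0080000, so the payment is 15,000 × 0.0080000 / (1 − 1.0080000^−72) = $274.87.
Offer 2: at 8.85% the monthly rate is 0.0073750, so the payment is 15,000 × 0.0073750 / (1 − 1.0073750^−72) = $269.27.
Monthly savings = $274.87 − $269.27 = $5.60.
Break-even = $150.00 / $5.60 = 26.79 → 27 months.

27 months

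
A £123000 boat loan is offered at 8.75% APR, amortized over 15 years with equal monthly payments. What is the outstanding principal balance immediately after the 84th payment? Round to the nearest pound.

£84,659

With monthly rate i = 8.75%/12 = 0.0072917, the balance after k of n payments is P · [(1+i)^n − (1+i)^k] / [(1+i)^n − 1].
(1+0.0072917)^180 = 3.69779974 and (1+0.0072917)^84 = 1.84094260, so the balance is 123,000 × (3.69779974 − 1.84094260) / (3.69779974 − 1) = £84,659.15.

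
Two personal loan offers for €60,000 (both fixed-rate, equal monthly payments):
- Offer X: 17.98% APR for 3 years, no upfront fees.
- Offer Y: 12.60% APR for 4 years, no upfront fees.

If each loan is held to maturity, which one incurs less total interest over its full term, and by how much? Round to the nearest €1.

Offer X: at 17.98% the monthly rate is 0.0149833, so the payment is 60,000 × 0.0149833 / (1 − 1.0149833^−36) = €2,168.54.
Total interest on Offer X = 36 × €2,168.54 − €60,000 = €18,067.44.
Offer Y: at 12.60% the monthly rate is 0.0105000, so the payment is 60,000 × 0.0105000 / (1 − 1.0105000^−48) = €1,597.76.
Total interest on Offer Y = 48 × €1,597.76 − €60,000 = €16,692.48.
Offer Y is lower by €1,374.96.

Offer Y by €1,375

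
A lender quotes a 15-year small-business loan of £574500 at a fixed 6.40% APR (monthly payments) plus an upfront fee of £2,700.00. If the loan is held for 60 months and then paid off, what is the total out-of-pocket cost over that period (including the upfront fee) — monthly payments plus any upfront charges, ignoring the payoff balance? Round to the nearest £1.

At 6.40% the monthly rate is 0.0053333, so the payment is 574,500 × 0.0053333 / (1 − 1.0053333^−180) = £4,972.98.
Total outlay = 60 × £4,972.98 + £2,700.00 = £301,078.80.

£301,079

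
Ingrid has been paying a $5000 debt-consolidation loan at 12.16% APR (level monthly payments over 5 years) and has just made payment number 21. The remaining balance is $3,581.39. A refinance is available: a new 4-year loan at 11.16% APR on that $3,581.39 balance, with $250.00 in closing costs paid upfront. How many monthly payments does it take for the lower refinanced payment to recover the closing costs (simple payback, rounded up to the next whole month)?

14 months

Current payment = 5,000 × 12.16%/12 / (1 − (1+0.0101333)^−60) = $111.63.
Refinanced payment = 3,581.39 × 0.0093000 / (1 − (1+0.0093000)^−48) = $92.84.
Monthly savings = $111.63 − $92.84 = $18.79.
Break-even = $250.00 / $18.79 = 13.30 → 14 months.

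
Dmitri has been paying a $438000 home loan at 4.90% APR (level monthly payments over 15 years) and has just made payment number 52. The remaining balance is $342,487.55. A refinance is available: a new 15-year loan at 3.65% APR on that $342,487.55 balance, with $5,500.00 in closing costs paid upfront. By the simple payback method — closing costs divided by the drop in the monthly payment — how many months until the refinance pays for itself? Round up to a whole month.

Current payment = 438,000 × 4.9%/12 / (1 − (1+0.0040833)^−180) = $3,440.90.
Refinanced payment = 342,487.55 × 0.0030417 / (1 − (1+0.0030417)^−180) = $2,473.69.
Monthly savings = $3,440.90 − $2,473.69 = $967.21.
Break-even = $5,500.00 / $967.21 = 5.69 → 6 months.

6 months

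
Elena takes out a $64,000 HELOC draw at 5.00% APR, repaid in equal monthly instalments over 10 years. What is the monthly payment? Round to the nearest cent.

At 5.00% the monthly rate is 0.0041667, so the payment is 64,000 × 0.0041667 / (1 − 1.0041667^−120) = $678.82.

$678.82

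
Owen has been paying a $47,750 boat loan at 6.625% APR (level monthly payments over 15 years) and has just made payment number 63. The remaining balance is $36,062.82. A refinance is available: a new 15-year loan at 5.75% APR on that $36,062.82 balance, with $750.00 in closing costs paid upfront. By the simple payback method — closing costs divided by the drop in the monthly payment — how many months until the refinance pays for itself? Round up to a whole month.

Current payment = 47,750 × 6.625%/12 / (1 − (1+0.0055208)^−180) = $419.24.
Refinanced payment = 36,062.82 × 0.0047917 / (1 − (1+0.0047917)^−180) = $299.47.
Monthly savings = $419.24 − $299.47 = $119.77.
Break-even = $750.00 / $119.77 = 6.26 → 7 months.

7 months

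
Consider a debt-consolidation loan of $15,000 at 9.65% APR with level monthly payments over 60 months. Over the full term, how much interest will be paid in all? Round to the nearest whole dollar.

Monthly rate = 9.65%/12 = 0.0080417; payment = 15,000 × 0.0080417 / (1 − (1+0.0080417)^−60) = $316.13.
Total paid = 60 × $316.13 = $18,967.80; interest = $18,967.80 − $15,000 = $3,967.80.

$3,968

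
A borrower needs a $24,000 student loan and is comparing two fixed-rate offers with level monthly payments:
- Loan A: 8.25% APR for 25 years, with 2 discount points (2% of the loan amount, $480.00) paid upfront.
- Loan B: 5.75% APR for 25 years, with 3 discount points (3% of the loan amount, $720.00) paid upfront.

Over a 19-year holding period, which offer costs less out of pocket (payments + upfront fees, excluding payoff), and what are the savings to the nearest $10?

Loan B by $8,480

Loan A: at 8.25% the monthly rate is 0.0068750, so the payment is 24,000 × 0.0068750 / (1 − 1.0068750^−300) = $189.23.
Loan B: at 5.75% the monthly rate is 0.0047917, so the payment is 24,000 × 0.0047917 / (1 − 1.0047917^−300) = $150.99.
Over 228 months: Loan A costs 228 × $189.23 + $480.00 = $43,624.44; Loan B costs 228 × $150.99 + $720.00 = $35,145.72.
Loan B is cheaper by $43,624.44 − $35,145.72 = $8,478.72.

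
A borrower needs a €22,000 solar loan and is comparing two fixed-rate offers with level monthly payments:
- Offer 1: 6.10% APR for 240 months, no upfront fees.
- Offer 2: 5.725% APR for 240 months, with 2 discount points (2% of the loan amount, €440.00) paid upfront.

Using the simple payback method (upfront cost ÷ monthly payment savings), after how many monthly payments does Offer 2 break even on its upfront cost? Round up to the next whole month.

93 months

Offer 1: monthly rate = 6.1%/12 = 0.0050833; payment = 22,000 × 0.0050833 / (1 − (1+0.0050833)^−240) = €158.89.
Offer 2: monthly rate = 5.725%/12 = 0.0047708; payment = 22,000 × 0.0047708 / (1 − (1+0.0047708)^−240) = €154.14.
Monthly savings = €158.89 − €154.14 = €4.75.
Break-even = €440.00 / €4.75 = 92.63 → 93 months.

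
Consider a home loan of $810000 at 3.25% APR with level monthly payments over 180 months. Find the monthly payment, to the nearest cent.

$5,691.62

Monthly rate = 3.25%/12 = 0.0027083; payment = 810,000 × 0.0027083 / (1 − (1+0.0027083)^−180) = $5,691.62.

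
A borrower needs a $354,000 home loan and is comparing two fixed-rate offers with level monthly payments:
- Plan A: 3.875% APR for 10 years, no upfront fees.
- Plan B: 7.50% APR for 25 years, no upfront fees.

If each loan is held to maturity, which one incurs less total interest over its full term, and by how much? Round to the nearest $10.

Plan A: monthly rate = 3.875%/12 = 0.0032292; payment = 354,000 × 0.0032292 / (1 − (1+0.0032292)^−120) = $3,563.09.
Total interest on Plan A = 120 × $3,563.09 − $354,000 = $73,570.80.
Plan B: at 7.50% the monthly rate is 0.0062500, so the payment is 354,000 × 0.0062500 / (1 − 1.0062500^−300) = $2,616.03.
Total interest on Plan B = 300 × $2,616.03 − $354,000 = $430,809.00.
Plan A is lower by $357,238.20.

Plan A by $357,240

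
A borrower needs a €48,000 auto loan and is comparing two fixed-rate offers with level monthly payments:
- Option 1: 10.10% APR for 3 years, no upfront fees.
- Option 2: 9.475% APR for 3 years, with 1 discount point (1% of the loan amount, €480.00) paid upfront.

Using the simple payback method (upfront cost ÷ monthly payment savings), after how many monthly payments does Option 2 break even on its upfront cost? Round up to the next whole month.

Option 1: at 10.10% the monthly rate is 0.0084167, so the payment is 48,000 × 0.0084167 / (1 − 1.0084167^−36) = €1,551.08.
Option 2: monthly rate = 9.475%/12 = 0.0078958; payment = 48,000 × 0.0078958 / (1 − (1+0.0078958)^−36) = €1,537.02.
Monthly savings = €1,551.08 − €1,537.02 = €14.06.
Break-even = €480.00 / €14.06 = 34.14 → 35 months.

35 months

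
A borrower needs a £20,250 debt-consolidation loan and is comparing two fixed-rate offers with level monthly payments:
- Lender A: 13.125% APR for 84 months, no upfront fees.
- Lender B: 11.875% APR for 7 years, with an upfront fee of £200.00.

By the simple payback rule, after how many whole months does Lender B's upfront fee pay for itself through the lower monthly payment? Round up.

15 months

Lender A: at 13.125% the monthly rate is 0.0109375, so the payment is 20,250 × 0.0109375 / (1 − 1.0109375^−84) = £369.76.
Lender B: monthly rate = 11.875%/12 = 0.0098958; payment = 20,250 × 0.0098958 / (1 − (1+0.0098958)^−84) = £356.12.
Monthly savings = £369.76 − £356.12 = £13.64.
Break-even = £200.00 / £13.64 = 14.66 → 15 months.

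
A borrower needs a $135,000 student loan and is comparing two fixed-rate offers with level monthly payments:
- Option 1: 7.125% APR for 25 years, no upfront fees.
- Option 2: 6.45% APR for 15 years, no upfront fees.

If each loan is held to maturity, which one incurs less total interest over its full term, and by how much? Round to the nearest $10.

Option 1: at 7.125% the monthly rate is 0.0059375, so the payment is 135,000 × 0.0059375 / (1 − 1.0059375^−300) = $964.94.
Total interest on Option 1 = 300 × $964.94 − $135,000 = $154,482.00.
Option 2: at 6.45% the monthly rate is 0.0053750, so the payment is 135,000 × 0.0053750 / (1 − 1.0053750^−180) = $1,172.29.
Total interest on Option 2 = 180 × $1,172.29 − $135,000 = $76,012.20.
Option 2 is lower by $78,469.80.

Option 2 by $78,470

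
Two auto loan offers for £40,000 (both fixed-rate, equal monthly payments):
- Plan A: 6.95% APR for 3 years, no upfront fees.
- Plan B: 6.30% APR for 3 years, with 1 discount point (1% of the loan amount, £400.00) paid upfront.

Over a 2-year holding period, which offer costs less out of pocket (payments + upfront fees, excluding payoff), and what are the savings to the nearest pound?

Plan A by £116

Plan A: at 6.95% the monthly rate is 0.0057917, so the payment is 40,000 × 0.0057917 / (1 − 1.0057917^−36) = £1,234.17.
Plan B: monthly rate = 6.3%/12 = 0.0052500; payment = 40,000 × 0.0052500 / (1 − (1+0.0052500)^−36) = £1,222.32.
Over 24 months: Plan A costs 24 × £1,234.17 = £29,620.08; Plan B costs 24 × £1,222.32 + £400.00 = £29,735.68.
Plan A is cheaper by £29,735.68 − £29,620.08 = £115.60.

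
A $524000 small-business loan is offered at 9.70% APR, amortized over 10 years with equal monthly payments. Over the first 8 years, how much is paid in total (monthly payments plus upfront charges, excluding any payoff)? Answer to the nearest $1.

Monthly rate = 9.7%/12 = 0.0080833; payment = 524,000 × 0.0080833 / (1 − (1+0.0080833)^−120) = $6,837.94.
Total outlay = 96 × $6,837.94 = $656,442.24.

$656,442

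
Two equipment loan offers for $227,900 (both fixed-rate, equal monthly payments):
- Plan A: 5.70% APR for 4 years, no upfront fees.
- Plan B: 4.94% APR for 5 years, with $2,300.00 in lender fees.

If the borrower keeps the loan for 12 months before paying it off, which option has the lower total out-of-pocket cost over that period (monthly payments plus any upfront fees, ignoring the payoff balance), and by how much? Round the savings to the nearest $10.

Plan A: monthly rate = 5.7%/12 = 0.0047500; payment = 227,900 × 0.0047500 / (1 − (1+0.0047500)^−48) = $5,320.95.
Plan B: at 4.94% the monthly rate is 0.0041167, so the payment is 227,900 × 0.0041167 / (1 − 1.0041167^−60) = $4,294.49.
Over 12 months: Plan A costs 12 × $5,320.95 = $63,851.40; Plan B costs 12 × $4,294.49 + $2,300.00 = $53,833.88.
Plan B is cheaper by $63,851.40 − $53,833.88 = $10,017.52.

Plan B by $10,020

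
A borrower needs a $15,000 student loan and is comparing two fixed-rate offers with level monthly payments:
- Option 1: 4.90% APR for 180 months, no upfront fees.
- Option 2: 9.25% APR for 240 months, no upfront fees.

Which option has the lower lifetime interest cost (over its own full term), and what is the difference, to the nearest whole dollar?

Option 1: at 4.90% the monthly rate is 0.0040833, so the payment is 15,000 × 0.0040833 / (1 − 1.0040833^−180) = $117.84.
Total interest on Option 1 = 180 × $117.84 − $15,000 = $6,211.20.
Option 2: at 9.25% the monthly rate is 0.0077083, so the payment is 15,000 × 0.0077083 / (1 − 1.0077083^−240) = $137.38.
Total interest on Option 2 = 240 × $137.38 − $15,000 = $17,971.20.
Option 1 is lower by $11,760.00.

Option 1 by $11,760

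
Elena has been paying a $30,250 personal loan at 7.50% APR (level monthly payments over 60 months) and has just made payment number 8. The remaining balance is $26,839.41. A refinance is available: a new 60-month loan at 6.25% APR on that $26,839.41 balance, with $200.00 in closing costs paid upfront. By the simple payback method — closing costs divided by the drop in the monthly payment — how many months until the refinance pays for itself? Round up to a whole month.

3 months

Current payment = 30,250 × 7.5%/12 / (1 − (1+0.0062500)^−60) = $606.15.
Refinanced payment = 26,839.41 × 0.0052083 / (1 − (1+0.0052083)^−60) = $522.01.
Monthly savings = $606.15 − $522.01 = $84.14.
Break-even = $200.00 / $84.14 = 2.38 → 3 months.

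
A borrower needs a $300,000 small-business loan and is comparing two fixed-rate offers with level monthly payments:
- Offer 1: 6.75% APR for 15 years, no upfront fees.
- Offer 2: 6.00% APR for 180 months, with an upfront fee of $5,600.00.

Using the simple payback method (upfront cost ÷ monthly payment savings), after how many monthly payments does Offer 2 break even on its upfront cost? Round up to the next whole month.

Offer 1: at 6.75% the monthly rate is 0.0056250, so the payment is 300,000 × 0.0056250 / (1 − 1.0056250^−180) = $2,654.73.
Offer 2: at 6.00% the monthly rate is 0.0050000, so the payment is 300,000 × 0.0050000 / (1 − 1.0050000^−180) = $2,531.57.
Monthly savings = $2,654.73 − $2,531.57 = $123.16.
Break-even = $5,600.00 / $123.16 = 45.47 → 46 months.

46 months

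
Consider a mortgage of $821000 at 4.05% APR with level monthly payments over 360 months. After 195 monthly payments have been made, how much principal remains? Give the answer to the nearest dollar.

With monthly rate i = 4.05%/12 = 0.0033750, the balance after k of n payments is P · [(1+i)^n − (1+i)^k] / [(1+i)^n − 1].
(1+0.0033750)^360 = 3.36340646 and (1+0.0033750)^195 = 1.92902927, so the balance is 821,000 × (3.36340646 − 1.92902927) / (3.36340646 − 1) = $498,273.87.

$498,274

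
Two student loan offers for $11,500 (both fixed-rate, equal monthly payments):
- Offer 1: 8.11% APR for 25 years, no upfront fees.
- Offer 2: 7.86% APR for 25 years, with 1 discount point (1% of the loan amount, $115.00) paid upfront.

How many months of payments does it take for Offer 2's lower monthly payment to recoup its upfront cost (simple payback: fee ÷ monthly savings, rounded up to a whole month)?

61 months

Offer 1: at 8.11% the monthly rate is 0.0067583, so the payment is 11,500 × 0.0067583 / (1 − 1.0067583^−300) = $89.60.
Offer 2: at 7.86% the monthly rate is 0.0065500, so the payment is 11,500 × 0.0065500 / (1 − 1.0065500^−300) = $87.69.
Monthly savings = $89.60 − $87.69 = $1.91.
Break-even = $115.00 / $1.91 = 60.21 → 61 months.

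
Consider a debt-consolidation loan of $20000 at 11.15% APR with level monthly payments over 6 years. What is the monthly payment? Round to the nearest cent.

At 11.15% the monthly rate is 0.0092917, so the payment is 20,000 × 0.0092917 / (1 − 1.0092917^−72) = $382.22.

$382.22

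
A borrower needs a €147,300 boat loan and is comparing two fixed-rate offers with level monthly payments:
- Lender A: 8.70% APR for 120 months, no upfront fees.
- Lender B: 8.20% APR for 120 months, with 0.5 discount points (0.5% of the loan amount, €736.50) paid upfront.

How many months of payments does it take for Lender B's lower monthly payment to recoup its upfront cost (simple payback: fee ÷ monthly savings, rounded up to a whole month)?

19 months

Lender A: at 8.70% the monthly rate is 0.0072500, so the payment is 147,300 × 0.0072500 / (1 − 1.0072500^−120) = €1,842.10.
Lender B: at 8.20% the monthly rate is 0.0068333, so the payment is 147,300 × 0.0068333 / (1 − 1.0068333^−120) = €1,802.76.
Monthly savings = €1,842.10 − €1,802.76 = €39.34.
Break-even = €736.50 / €39.34 = 18.72 → 19 months.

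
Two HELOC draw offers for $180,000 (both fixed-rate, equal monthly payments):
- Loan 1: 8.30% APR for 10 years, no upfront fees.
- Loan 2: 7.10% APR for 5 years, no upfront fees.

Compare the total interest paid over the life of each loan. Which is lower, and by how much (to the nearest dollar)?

Loan 2 by $51,141

Loan 1: at 8.30% the monthly rate is 0.0069167, so the payment is 180,000 × 0.0069167 / (1 − 1.0069167^−120) = $2,212.53.
Total interest on Loan 1 = 120 × $2,212.53 − $180,000 = $85,503.60.
Loan 2: at 7.10% the monthly rate is 0.0059167, so the payment is 180,000 × 0.0059167 / (1 − 1.0059167^−60) = $3,572.71.
Total interest on Loan 2 = 60 × $3,572.71 − $180,000 = $34,362.60.
Loan 2 is lower by $51,141.00.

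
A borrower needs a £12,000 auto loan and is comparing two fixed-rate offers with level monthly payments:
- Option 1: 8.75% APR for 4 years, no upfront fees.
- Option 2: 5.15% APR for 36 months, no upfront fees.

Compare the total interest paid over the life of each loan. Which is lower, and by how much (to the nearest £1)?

Option 1: at 8.75% the monthly rate is 0.0072917, so the payment is 12,000 × 0.0072917 / (1 − 1.0072917^−48) = £297.20.
Total interest on Option 1 = 48 × £297.20 − £12,000 = £2,265.60.
Option 2: at 5.15% the monthly rate is 0.0042917, so the payment is 12,000 × 0.0042917 / (1 − 1.0042917^−36) = £360.46.
Total interest on Option 2 = 36 × £360.46 − £12,000 = £976.56.
Option 2 is lower by £1,289.04.

Option 2 by £1,289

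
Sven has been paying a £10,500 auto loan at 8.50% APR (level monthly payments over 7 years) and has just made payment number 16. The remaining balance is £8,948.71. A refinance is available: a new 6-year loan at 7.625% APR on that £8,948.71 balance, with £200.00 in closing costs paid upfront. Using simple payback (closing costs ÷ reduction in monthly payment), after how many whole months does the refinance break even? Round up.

19 months

Current payment = 10,500 × 8.5%/12 / (1 − (1+0.0070833)^−84) = £166.28.
Refinanced payment = 8,948.71 × 0.0063542 / (1 − (1+0.0063542)^−72) = £155.27.
Monthly savings = £166.28 − £155.27 = £11.01.
Break-even = £200.00 / £11.01 = 18.17 → 19 months.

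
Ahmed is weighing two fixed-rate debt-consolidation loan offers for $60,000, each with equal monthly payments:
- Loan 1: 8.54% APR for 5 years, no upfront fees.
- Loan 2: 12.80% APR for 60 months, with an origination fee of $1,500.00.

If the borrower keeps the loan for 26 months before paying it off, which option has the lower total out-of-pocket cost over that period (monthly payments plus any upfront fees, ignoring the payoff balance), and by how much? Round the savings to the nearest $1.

Loan 1 by $4,799

Loan 1: monthly rate = 8.54%/12 = 0.0071167; payment = 60,000 × 0.0071167 / (1 − (1+0.0071167)^−60) = $1,232.15.
Loan 2: monthly rate = 12.8%/12 = 0.0106667; payment = 60,000 × 0.0106667 / (1 − (1+0.0106667)^−60) = $1,359.05.
Over 26 months: Loan 1 costs 26 × $1,232.15 = $32,035.90; Loan 2 costs 26 × $1,359.05 + $1,500.00 = $36,835.30.
Loan 1 is cheaper by $36,835.30 − $32,035.90 = $4,799.40.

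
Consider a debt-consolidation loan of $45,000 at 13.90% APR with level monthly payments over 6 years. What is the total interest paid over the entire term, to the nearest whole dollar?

At 13.90% the monthly rate is 0.0115833, so the payment is 45,000 × 0.0115833 / (1 − 1.0115833^−72) = $924.85.
Total paid = 72 × $924.85 = $66,589.20; interest = $66,589.20 − $45,000 = $21,589.20.

$21,589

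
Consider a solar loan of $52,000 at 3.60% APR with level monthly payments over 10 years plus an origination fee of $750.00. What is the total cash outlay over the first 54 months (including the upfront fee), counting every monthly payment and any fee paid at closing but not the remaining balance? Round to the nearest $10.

$28,650

At 3.60% the monthly rate is 0.0030000, so the payment is 52,000 × 0.0030000 / (1 − 1.0030000^−120) = $516.65.
Total outlay = 54 × $516.65 + $750.00 = $28,649.10.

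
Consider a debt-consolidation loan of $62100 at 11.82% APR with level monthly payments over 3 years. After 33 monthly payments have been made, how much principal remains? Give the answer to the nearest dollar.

With monthly rate i = 11.82%/12 = 0.0098500, the balance after k of n payments is P · [(1+i)^n − (1+i)^k] / [(1+i)^n − 1].
(1+0.0098500)^36 = 1.42313898 and (1+0.0098500)^33 = 1.38190028, so the balance is 62,100 × (1.42313898 − 1.38190028) / (1.42313898 − 1) = $6,052.20.

$6,052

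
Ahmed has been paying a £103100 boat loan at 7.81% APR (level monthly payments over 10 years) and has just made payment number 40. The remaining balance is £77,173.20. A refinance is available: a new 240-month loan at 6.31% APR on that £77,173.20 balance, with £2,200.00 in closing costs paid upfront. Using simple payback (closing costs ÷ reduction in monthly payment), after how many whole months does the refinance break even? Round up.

Current payment = 103,100 × 7.81%/12 / (1 − (1+0.0065083)^−120) = £1,240.56.
Refinanced payment = 77,173.20 × 0.0052583 / (1 − (1+0.0052583)^−240) = £566.78.
Monthly savings = £1,240.56 − £566.78 = £673.78.
Break-even = £2,200.00 / £673.78 = 3.27 → 4 months.

4 months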